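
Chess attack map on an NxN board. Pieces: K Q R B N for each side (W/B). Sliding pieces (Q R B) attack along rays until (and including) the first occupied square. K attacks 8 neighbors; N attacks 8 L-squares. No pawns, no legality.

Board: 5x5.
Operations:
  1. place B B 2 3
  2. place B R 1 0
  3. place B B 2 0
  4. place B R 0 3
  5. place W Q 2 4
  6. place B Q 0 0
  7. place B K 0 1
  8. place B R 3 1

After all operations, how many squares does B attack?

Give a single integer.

Op 1: place BB@(2,3)
Op 2: place BR@(1,0)
Op 3: place BB@(2,0)
Op 4: place BR@(0,3)
Op 5: place WQ@(2,4)
Op 6: place BQ@(0,0)
Op 7: place BK@(0,1)
Op 8: place BR@(3,1)
Per-piece attacks for B:
  BQ@(0,0): attacks (0,1) (1,0) (1,1) (2,2) (3,3) (4,4) [ray(0,1) blocked at (0,1); ray(1,0) blocked at (1,0)]
  BK@(0,1): attacks (0,2) (0,0) (1,1) (1,2) (1,0)
  BR@(0,3): attacks (0,4) (0,2) (0,1) (1,3) (2,3) [ray(0,-1) blocked at (0,1); ray(1,0) blocked at (2,3)]
  BR@(1,0): attacks (1,1) (1,2) (1,3) (1,4) (2,0) (0,0) [ray(1,0) blocked at (2,0); ray(-1,0) blocked at (0,0)]
  BB@(2,0): attacks (3,1) (1,1) (0,2) [ray(1,1) blocked at (3,1)]
  BB@(2,3): attacks (3,4) (3,2) (4,1) (1,4) (1,2) (0,1) [ray(-1,-1) blocked at (0,1)]
  BR@(3,1): attacks (3,2) (3,3) (3,4) (3,0) (4,1) (2,1) (1,1) (0,1) [ray(-1,0) blocked at (0,1)]
Union (20 distinct): (0,0) (0,1) (0,2) (0,4) (1,0) (1,1) (1,2) (1,3) (1,4) (2,0) (2,1) (2,2) (2,3) (3,0) (3,1) (3,2) (3,3) (3,4) (4,1) (4,4)

Answer: 20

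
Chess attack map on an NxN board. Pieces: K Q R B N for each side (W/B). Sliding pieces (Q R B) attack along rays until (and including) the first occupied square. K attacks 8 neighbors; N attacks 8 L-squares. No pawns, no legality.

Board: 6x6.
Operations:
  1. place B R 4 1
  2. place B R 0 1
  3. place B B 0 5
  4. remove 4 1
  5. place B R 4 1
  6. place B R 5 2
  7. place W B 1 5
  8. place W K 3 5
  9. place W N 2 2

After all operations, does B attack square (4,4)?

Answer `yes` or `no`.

Answer: yes

Derivation:
Op 1: place BR@(4,1)
Op 2: place BR@(0,1)
Op 3: place BB@(0,5)
Op 4: remove (4,1)
Op 5: place BR@(4,1)
Op 6: place BR@(5,2)
Op 7: place WB@(1,5)
Op 8: place WK@(3,5)
Op 9: place WN@(2,2)
Per-piece attacks for B:
  BR@(0,1): attacks (0,2) (0,3) (0,4) (0,5) (0,0) (1,1) (2,1) (3,1) (4,1) [ray(0,1) blocked at (0,5); ray(1,0) blocked at (4,1)]
  BB@(0,5): attacks (1,4) (2,3) (3,2) (4,1) [ray(1,-1) blocked at (4,1)]
  BR@(4,1): attacks (4,2) (4,3) (4,4) (4,5) (4,0) (5,1) (3,1) (2,1) (1,1) (0,1) [ray(-1,0) blocked at (0,1)]
  BR@(5,2): attacks (5,3) (5,4) (5,5) (5,1) (5,0) (4,2) (3,2) (2,2) [ray(-1,0) blocked at (2,2)]
B attacks (4,4): yes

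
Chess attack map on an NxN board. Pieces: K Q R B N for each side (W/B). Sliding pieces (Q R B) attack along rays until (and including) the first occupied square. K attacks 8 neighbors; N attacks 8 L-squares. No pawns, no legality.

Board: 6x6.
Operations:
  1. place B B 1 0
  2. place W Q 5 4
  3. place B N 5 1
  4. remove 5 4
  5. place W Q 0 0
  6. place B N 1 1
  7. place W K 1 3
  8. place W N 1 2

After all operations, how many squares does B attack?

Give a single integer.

Op 1: place BB@(1,0)
Op 2: place WQ@(5,4)
Op 3: place BN@(5,1)
Op 4: remove (5,4)
Op 5: place WQ@(0,0)
Op 6: place BN@(1,1)
Op 7: place WK@(1,3)
Op 8: place WN@(1,2)
Per-piece attacks for B:
  BB@(1,0): attacks (2,1) (3,2) (4,3) (5,4) (0,1)
  BN@(1,1): attacks (2,3) (3,2) (0,3) (3,0)
  BN@(5,1): attacks (4,3) (3,2) (3,0)
Union (8 distinct): (0,1) (0,3) (2,1) (2,3) (3,0) (3,2) (4,3) (5,4)

Answer: 8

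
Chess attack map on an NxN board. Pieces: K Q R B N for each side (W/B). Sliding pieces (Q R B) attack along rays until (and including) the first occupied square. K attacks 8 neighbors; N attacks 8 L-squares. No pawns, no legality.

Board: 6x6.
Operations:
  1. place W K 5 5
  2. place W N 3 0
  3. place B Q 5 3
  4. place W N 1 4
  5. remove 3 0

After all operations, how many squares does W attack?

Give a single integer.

Op 1: place WK@(5,5)
Op 2: place WN@(3,0)
Op 3: place BQ@(5,3)
Op 4: place WN@(1,4)
Op 5: remove (3,0)
Per-piece attacks for W:
  WN@(1,4): attacks (3,5) (2,2) (3,3) (0,2)
  WK@(5,5): attacks (5,4) (4,5) (4,4)
Union (7 distinct): (0,2) (2,2) (3,3) (3,5) (4,4) (4,5) (5,4)

Answer: 7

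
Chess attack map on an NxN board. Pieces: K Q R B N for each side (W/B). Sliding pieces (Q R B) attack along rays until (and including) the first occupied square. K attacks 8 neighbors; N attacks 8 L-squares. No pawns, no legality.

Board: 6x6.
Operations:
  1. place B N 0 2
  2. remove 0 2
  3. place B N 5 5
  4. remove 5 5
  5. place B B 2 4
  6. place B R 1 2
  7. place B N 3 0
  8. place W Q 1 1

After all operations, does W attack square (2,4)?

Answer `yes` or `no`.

Answer: no

Derivation:
Op 1: place BN@(0,2)
Op 2: remove (0,2)
Op 3: place BN@(5,5)
Op 4: remove (5,5)
Op 5: place BB@(2,4)
Op 6: place BR@(1,2)
Op 7: place BN@(3,0)
Op 8: place WQ@(1,1)
Per-piece attacks for W:
  WQ@(1,1): attacks (1,2) (1,0) (2,1) (3,1) (4,1) (5,1) (0,1) (2,2) (3,3) (4,4) (5,5) (2,0) (0,2) (0,0) [ray(0,1) blocked at (1,2)]
W attacks (2,4): no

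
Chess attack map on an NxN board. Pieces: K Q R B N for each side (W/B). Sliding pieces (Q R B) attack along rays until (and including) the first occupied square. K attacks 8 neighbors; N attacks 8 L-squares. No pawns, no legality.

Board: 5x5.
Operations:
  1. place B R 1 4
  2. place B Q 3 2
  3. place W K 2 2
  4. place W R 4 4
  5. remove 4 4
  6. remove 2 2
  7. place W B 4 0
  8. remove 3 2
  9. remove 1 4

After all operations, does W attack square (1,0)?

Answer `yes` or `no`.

Answer: no

Derivation:
Op 1: place BR@(1,4)
Op 2: place BQ@(3,2)
Op 3: place WK@(2,2)
Op 4: place WR@(4,4)
Op 5: remove (4,4)
Op 6: remove (2,2)
Op 7: place WB@(4,0)
Op 8: remove (3,2)
Op 9: remove (1,4)
Per-piece attacks for W:
  WB@(4,0): attacks (3,1) (2,2) (1,3) (0,4)
W attacks (1,0): no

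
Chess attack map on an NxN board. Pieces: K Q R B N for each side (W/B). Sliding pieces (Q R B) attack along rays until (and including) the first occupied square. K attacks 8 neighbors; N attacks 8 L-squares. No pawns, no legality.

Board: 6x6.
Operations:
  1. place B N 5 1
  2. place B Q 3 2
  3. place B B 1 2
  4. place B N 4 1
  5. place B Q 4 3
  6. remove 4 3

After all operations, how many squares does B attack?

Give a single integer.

Answer: 23

Derivation:
Op 1: place BN@(5,1)
Op 2: place BQ@(3,2)
Op 3: place BB@(1,2)
Op 4: place BN@(4,1)
Op 5: place BQ@(4,3)
Op 6: remove (4,3)
Per-piece attacks for B:
  BB@(1,2): attacks (2,3) (3,4) (4,5) (2,1) (3,0) (0,3) (0,1)
  BQ@(3,2): attacks (3,3) (3,4) (3,5) (3,1) (3,0) (4,2) (5,2) (2,2) (1,2) (4,3) (5,4) (4,1) (2,3) (1,4) (0,5) (2,1) (1,0) [ray(-1,0) blocked at (1,2); ray(1,-1) blocked at (4,1)]
  BN@(4,1): attacks (5,3) (3,3) (2,2) (2,0)
  BN@(5,1): attacks (4,3) (3,2) (3,0)
Union (23 distinct): (0,1) (0,3) (0,5) (1,0) (1,2) (1,4) (2,0) (2,1) (2,2) (2,3) (3,0) (3,1) (3,2) (3,3) (3,4) (3,5) (4,1) (4,2) (4,3) (4,5) (5,2) (5,3) (5,4)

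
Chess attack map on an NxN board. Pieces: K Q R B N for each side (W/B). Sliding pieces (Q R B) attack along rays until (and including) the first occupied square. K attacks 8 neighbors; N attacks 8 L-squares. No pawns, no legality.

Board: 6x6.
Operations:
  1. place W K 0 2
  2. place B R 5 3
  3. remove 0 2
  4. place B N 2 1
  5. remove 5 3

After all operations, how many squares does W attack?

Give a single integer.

Op 1: place WK@(0,2)
Op 2: place BR@(5,3)
Op 3: remove (0,2)
Op 4: place BN@(2,1)
Op 5: remove (5,3)
Per-piece attacks for W:
Union (0 distinct): (none)

Answer: 0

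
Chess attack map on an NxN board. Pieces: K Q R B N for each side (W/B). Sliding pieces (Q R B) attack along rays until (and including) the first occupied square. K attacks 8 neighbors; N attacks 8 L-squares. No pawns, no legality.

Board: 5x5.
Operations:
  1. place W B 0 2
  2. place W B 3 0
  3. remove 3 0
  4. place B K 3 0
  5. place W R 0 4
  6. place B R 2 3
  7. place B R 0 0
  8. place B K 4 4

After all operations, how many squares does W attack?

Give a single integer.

Op 1: place WB@(0,2)
Op 2: place WB@(3,0)
Op 3: remove (3,0)
Op 4: place BK@(3,0)
Op 5: place WR@(0,4)
Op 6: place BR@(2,3)
Op 7: place BR@(0,0)
Op 8: place BK@(4,4)
Per-piece attacks for W:
  WB@(0,2): attacks (1,3) (2,4) (1,1) (2,0)
  WR@(0,4): attacks (0,3) (0,2) (1,4) (2,4) (3,4) (4,4) [ray(0,-1) blocked at (0,2); ray(1,0) blocked at (4,4)]
Union (9 distinct): (0,2) (0,3) (1,1) (1,3) (1,4) (2,0) (2,4) (3,4) (4,4)

Answer: 9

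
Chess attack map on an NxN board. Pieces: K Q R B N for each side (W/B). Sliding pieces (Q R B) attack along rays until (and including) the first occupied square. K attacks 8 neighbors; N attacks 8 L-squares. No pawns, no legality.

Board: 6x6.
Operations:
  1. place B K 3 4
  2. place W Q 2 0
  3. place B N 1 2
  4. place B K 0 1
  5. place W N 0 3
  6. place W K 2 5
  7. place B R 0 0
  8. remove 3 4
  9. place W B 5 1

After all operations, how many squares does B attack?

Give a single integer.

Op 1: place BK@(3,4)
Op 2: place WQ@(2,0)
Op 3: place BN@(1,2)
Op 4: place BK@(0,1)
Op 5: place WN@(0,3)
Op 6: place WK@(2,5)
Op 7: place BR@(0,0)
Op 8: remove (3,4)
Op 9: place WB@(5,1)
Per-piece attacks for B:
  BR@(0,0): attacks (0,1) (1,0) (2,0) [ray(0,1) blocked at (0,1); ray(1,0) blocked at (2,0)]
  BK@(0,1): attacks (0,2) (0,0) (1,1) (1,2) (1,0)
  BN@(1,2): attacks (2,4) (3,3) (0,4) (2,0) (3,1) (0,0)
Union (11 distinct): (0,0) (0,1) (0,2) (0,4) (1,0) (1,1) (1,2) (2,0) (2,4) (3,1) (3,3)

Answer: 11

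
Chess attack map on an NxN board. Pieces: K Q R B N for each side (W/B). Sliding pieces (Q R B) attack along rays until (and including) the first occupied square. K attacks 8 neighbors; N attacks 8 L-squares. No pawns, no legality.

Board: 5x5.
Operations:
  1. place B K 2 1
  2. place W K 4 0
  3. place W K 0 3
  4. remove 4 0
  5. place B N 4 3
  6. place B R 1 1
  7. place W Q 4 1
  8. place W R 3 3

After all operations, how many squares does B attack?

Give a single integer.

Op 1: place BK@(2,1)
Op 2: place WK@(4,0)
Op 3: place WK@(0,3)
Op 4: remove (4,0)
Op 5: place BN@(4,3)
Op 6: place BR@(1,1)
Op 7: place WQ@(4,1)
Op 8: place WR@(3,3)
Per-piece attacks for B:
  BR@(1,1): attacks (1,2) (1,3) (1,4) (1,0) (2,1) (0,1) [ray(1,0) blocked at (2,1)]
  BK@(2,1): attacks (2,2) (2,0) (3,1) (1,1) (3,2) (3,0) (1,2) (1,0)
  BN@(4,3): attacks (2,4) (3,1) (2,2)
Union (13 distinct): (0,1) (1,0) (1,1) (1,2) (1,3) (1,4) (2,0) (2,1) (2,2) (2,4) (3,0) (3,1) (3,2)

Answer: 13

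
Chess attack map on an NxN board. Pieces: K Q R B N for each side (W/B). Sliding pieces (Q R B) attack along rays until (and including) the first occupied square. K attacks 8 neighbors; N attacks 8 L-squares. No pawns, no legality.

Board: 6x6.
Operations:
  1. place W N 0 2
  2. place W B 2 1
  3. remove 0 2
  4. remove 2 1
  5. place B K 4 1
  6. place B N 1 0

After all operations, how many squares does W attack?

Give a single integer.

Op 1: place WN@(0,2)
Op 2: place WB@(2,1)
Op 3: remove (0,2)
Op 4: remove (2,1)
Op 5: place BK@(4,1)
Op 6: place BN@(1,0)
Per-piece attacks for W:
Union (0 distinct): (none)

Answer: 0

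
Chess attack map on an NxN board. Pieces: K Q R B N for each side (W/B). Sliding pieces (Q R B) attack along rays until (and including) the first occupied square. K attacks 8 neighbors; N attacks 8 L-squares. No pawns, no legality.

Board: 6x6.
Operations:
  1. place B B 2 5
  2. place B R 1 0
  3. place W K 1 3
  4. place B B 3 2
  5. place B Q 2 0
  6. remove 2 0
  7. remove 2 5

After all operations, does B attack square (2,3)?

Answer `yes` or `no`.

Op 1: place BB@(2,5)
Op 2: place BR@(1,0)
Op 3: place WK@(1,3)
Op 4: place BB@(3,2)
Op 5: place BQ@(2,0)
Op 6: remove (2,0)
Op 7: remove (2,5)
Per-piece attacks for B:
  BR@(1,0): attacks (1,1) (1,2) (1,3) (2,0) (3,0) (4,0) (5,0) (0,0) [ray(0,1) blocked at (1,3)]
  BB@(3,2): attacks (4,3) (5,4) (4,1) (5,0) (2,3) (1,4) (0,5) (2,1) (1,0) [ray(-1,-1) blocked at (1,0)]
B attacks (2,3): yes

Answer: yes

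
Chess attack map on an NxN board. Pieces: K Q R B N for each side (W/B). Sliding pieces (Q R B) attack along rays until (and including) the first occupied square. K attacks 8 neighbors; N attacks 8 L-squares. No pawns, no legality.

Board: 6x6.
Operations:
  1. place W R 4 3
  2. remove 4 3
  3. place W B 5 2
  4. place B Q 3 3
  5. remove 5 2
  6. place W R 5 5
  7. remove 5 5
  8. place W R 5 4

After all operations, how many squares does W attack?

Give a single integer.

Answer: 10

Derivation:
Op 1: place WR@(4,3)
Op 2: remove (4,3)
Op 3: place WB@(5,2)
Op 4: place BQ@(3,3)
Op 5: remove (5,2)
Op 6: place WR@(5,5)
Op 7: remove (5,5)
Op 8: place WR@(5,4)
Per-piece attacks for W:
  WR@(5,4): attacks (5,5) (5,3) (5,2) (5,1) (5,0) (4,4) (3,4) (2,4) (1,4) (0,4)
Union (10 distinct): (0,4) (1,4) (2,4) (3,4) (4,4) (5,0) (5,1) (5,2) (5,3) (5,5)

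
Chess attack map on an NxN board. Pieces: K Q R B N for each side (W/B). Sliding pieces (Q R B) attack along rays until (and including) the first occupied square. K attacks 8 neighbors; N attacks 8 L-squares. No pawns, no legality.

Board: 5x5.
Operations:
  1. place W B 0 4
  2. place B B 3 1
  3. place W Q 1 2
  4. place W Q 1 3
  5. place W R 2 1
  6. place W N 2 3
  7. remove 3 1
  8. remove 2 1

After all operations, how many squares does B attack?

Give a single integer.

Op 1: place WB@(0,4)
Op 2: place BB@(3,1)
Op 3: place WQ@(1,2)
Op 4: place WQ@(1,3)
Op 5: place WR@(2,1)
Op 6: place WN@(2,3)
Op 7: remove (3,1)
Op 8: remove (2,1)
Per-piece attacks for B:
Union (0 distinct): (none)

Answer: 0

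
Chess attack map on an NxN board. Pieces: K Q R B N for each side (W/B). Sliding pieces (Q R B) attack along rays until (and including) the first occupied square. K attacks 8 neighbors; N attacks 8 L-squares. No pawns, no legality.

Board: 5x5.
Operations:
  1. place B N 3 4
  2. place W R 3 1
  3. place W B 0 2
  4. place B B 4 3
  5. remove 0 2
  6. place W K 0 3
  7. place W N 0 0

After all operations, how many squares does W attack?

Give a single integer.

Op 1: place BN@(3,4)
Op 2: place WR@(3,1)
Op 3: place WB@(0,2)
Op 4: place BB@(4,3)
Op 5: remove (0,2)
Op 6: place WK@(0,3)
Op 7: place WN@(0,0)
Per-piece attacks for W:
  WN@(0,0): attacks (1,2) (2,1)
  WK@(0,3): attacks (0,4) (0,2) (1,3) (1,4) (1,2)
  WR@(3,1): attacks (3,2) (3,3) (3,4) (3,0) (4,1) (2,1) (1,1) (0,1) [ray(0,1) blocked at (3,4)]
Union (13 distinct): (0,1) (0,2) (0,4) (1,1) (1,2) (1,3) (1,4) (2,1) (3,0) (3,2) (3,3) (3,4) (4,1)

Answer: 13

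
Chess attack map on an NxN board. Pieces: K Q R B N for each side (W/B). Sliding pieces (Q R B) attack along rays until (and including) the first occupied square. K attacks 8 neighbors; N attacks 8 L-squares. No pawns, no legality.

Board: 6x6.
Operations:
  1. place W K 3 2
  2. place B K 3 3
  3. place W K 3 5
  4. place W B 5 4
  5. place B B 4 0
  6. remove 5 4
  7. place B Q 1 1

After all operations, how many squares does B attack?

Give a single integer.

Op 1: place WK@(3,2)
Op 2: place BK@(3,3)
Op 3: place WK@(3,5)
Op 4: place WB@(5,4)
Op 5: place BB@(4,0)
Op 6: remove (5,4)
Op 7: place BQ@(1,1)
Per-piece attacks for B:
  BQ@(1,1): attacks (1,2) (1,3) (1,4) (1,5) (1,0) (2,1) (3,1) (4,1) (5,1) (0,1) (2,2) (3,3) (2,0) (0,2) (0,0) [ray(1,1) blocked at (3,3)]
  BK@(3,3): attacks (3,4) (3,2) (4,3) (2,3) (4,4) (4,2) (2,4) (2,2)
  BB@(4,0): attacks (5,1) (3,1) (2,2) (1,3) (0,4)
Union (23 distinct): (0,0) (0,1) (0,2) (0,4) (1,0) (1,2) (1,3) (1,4) (1,5) (2,0) (2,1) (2,2) (2,3) (2,4) (3,1) (3,2) (3,3) (3,4) (4,1) (4,2) (4,3) (4,4) (5,1)

Answer: 23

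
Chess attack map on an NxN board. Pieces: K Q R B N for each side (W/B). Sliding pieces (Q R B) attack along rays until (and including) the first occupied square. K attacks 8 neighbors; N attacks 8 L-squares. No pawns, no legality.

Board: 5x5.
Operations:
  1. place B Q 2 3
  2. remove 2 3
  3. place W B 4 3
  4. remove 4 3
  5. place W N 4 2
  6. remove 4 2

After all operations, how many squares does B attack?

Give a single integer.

Op 1: place BQ@(2,3)
Op 2: remove (2,3)
Op 3: place WB@(4,3)
Op 4: remove (4,3)
Op 5: place WN@(4,2)
Op 6: remove (4,2)
Per-piece attacks for B:
Union (0 distinct): (none)

Answer: 0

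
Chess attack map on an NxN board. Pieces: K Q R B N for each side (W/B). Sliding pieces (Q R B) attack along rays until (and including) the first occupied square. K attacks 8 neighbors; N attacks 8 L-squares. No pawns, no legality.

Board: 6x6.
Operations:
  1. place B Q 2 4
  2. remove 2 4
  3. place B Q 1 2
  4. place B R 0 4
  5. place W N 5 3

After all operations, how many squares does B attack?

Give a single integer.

Op 1: place BQ@(2,4)
Op 2: remove (2,4)
Op 3: place BQ@(1,2)
Op 4: place BR@(0,4)
Op 5: place WN@(5,3)
Per-piece attacks for B:
  BR@(0,4): attacks (0,5) (0,3) (0,2) (0,1) (0,0) (1,4) (2,4) (3,4) (4,4) (5,4)
  BQ@(1,2): attacks (1,3) (1,4) (1,5) (1,1) (1,0) (2,2) (3,2) (4,2) (5,2) (0,2) (2,3) (3,4) (4,5) (2,1) (3,0) (0,3) (0,1)
Union (22 distinct): (0,0) (0,1) (0,2) (0,3) (0,5) (1,0) (1,1) (1,3) (1,4) (1,5) (2,1) (2,2) (2,3) (2,4) (3,0) (3,2) (3,4) (4,2) (4,4) (4,5) (5,2) (5,4)

Answer: 22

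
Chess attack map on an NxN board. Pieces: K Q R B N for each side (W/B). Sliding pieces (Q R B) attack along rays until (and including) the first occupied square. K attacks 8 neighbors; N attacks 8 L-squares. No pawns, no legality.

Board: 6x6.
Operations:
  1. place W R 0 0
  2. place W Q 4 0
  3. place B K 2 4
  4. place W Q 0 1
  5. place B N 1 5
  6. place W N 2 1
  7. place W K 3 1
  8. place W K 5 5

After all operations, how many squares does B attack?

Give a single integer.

Answer: 9

Derivation:
Op 1: place WR@(0,0)
Op 2: place WQ@(4,0)
Op 3: place BK@(2,4)
Op 4: place WQ@(0,1)
Op 5: place BN@(1,5)
Op 6: place WN@(2,1)
Op 7: place WK@(3,1)
Op 8: place WK@(5,5)
Per-piece attacks for B:
  BN@(1,5): attacks (2,3) (3,4) (0,3)
  BK@(2,4): attacks (2,5) (2,3) (3,4) (1,4) (3,5) (3,3) (1,5) (1,3)
Union (9 distinct): (0,3) (1,3) (1,4) (1,5) (2,3) (2,5) (3,3) (3,4) (3,5)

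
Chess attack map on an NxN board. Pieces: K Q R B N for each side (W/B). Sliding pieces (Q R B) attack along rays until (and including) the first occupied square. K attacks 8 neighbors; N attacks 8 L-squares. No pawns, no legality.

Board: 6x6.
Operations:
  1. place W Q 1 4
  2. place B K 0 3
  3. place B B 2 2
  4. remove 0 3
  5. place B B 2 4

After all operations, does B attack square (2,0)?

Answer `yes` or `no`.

Answer: no

Derivation:
Op 1: place WQ@(1,4)
Op 2: place BK@(0,3)
Op 3: place BB@(2,2)
Op 4: remove (0,3)
Op 5: place BB@(2,4)
Per-piece attacks for B:
  BB@(2,2): attacks (3,3) (4,4) (5,5) (3,1) (4,0) (1,3) (0,4) (1,1) (0,0)
  BB@(2,4): attacks (3,5) (3,3) (4,2) (5,1) (1,5) (1,3) (0,2)
B attacks (2,0): no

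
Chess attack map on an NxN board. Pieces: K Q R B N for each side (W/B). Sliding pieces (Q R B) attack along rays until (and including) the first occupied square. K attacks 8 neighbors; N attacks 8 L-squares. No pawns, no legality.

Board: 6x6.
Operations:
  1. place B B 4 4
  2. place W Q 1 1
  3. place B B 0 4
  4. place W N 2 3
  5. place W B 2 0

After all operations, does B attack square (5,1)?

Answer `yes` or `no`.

Answer: no

Derivation:
Op 1: place BB@(4,4)
Op 2: place WQ@(1,1)
Op 3: place BB@(0,4)
Op 4: place WN@(2,3)
Op 5: place WB@(2,0)
Per-piece attacks for B:
  BB@(0,4): attacks (1,5) (1,3) (2,2) (3,1) (4,0)
  BB@(4,4): attacks (5,5) (5,3) (3,5) (3,3) (2,2) (1,1) [ray(-1,-1) blocked at (1,1)]
B attacks (5,1): no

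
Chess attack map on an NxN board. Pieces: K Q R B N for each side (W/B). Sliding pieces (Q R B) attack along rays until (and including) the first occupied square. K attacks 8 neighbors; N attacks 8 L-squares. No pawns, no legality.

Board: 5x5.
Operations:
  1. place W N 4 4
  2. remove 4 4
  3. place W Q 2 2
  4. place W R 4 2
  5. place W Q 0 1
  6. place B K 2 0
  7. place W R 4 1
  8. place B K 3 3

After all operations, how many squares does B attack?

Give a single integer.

Answer: 13

Derivation:
Op 1: place WN@(4,4)
Op 2: remove (4,4)
Op 3: place WQ@(2,2)
Op 4: place WR@(4,2)
Op 5: place WQ@(0,1)
Op 6: place BK@(2,0)
Op 7: place WR@(4,1)
Op 8: place BK@(3,3)
Per-piece attacks for B:
  BK@(2,0): attacks (2,1) (3,0) (1,0) (3,1) (1,1)
  BK@(3,3): attacks (3,4) (3,2) (4,3) (2,3) (4,4) (4,2) (2,4) (2,2)
Union (13 distinct): (1,0) (1,1) (2,1) (2,2) (2,3) (2,4) (3,0) (3,1) (3,2) (3,4) (4,2) (4,3) (4,4)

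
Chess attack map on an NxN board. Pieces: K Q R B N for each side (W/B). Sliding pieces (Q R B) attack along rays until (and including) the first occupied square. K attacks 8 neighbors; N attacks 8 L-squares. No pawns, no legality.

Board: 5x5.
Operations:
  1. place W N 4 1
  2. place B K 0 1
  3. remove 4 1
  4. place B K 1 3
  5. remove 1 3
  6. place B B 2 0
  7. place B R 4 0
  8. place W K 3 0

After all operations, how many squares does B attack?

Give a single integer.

Answer: 11

Derivation:
Op 1: place WN@(4,1)
Op 2: place BK@(0,1)
Op 3: remove (4,1)
Op 4: place BK@(1,3)
Op 5: remove (1,3)
Op 6: place BB@(2,0)
Op 7: place BR@(4,0)
Op 8: place WK@(3,0)
Per-piece attacks for B:
  BK@(0,1): attacks (0,2) (0,0) (1,1) (1,2) (1,0)
  BB@(2,0): attacks (3,1) (4,2) (1,1) (0,2)
  BR@(4,0): attacks (4,1) (4,2) (4,3) (4,4) (3,0) [ray(-1,0) blocked at (3,0)]
Union (11 distinct): (0,0) (0,2) (1,0) (1,1) (1,2) (3,0) (3,1) (4,1) (4,2) (4,3) (4,4)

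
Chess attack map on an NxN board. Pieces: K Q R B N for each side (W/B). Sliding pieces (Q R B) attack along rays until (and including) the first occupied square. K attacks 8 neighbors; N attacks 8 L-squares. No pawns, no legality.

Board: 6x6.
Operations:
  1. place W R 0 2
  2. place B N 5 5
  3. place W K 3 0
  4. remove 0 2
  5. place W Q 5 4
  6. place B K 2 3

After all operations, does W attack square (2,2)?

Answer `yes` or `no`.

Op 1: place WR@(0,2)
Op 2: place BN@(5,5)
Op 3: place WK@(3,0)
Op 4: remove (0,2)
Op 5: place WQ@(5,4)
Op 6: place BK@(2,3)
Per-piece attacks for W:
  WK@(3,0): attacks (3,1) (4,0) (2,0) (4,1) (2,1)
  WQ@(5,4): attacks (5,5) (5,3) (5,2) (5,1) (5,0) (4,4) (3,4) (2,4) (1,4) (0,4) (4,5) (4,3) (3,2) (2,1) (1,0) [ray(0,1) blocked at (5,5)]
W attacks (2,2): no

Answer: no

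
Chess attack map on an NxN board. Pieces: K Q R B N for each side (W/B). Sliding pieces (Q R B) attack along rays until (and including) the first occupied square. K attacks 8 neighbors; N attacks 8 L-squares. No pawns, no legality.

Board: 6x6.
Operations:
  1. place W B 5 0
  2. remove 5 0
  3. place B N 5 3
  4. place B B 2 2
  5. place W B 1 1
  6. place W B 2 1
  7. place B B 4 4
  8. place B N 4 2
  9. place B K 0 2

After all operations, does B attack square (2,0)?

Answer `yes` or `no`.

Op 1: place WB@(5,0)
Op 2: remove (5,0)
Op 3: place BN@(5,3)
Op 4: place BB@(2,2)
Op 5: place WB@(1,1)
Op 6: place WB@(2,1)
Op 7: place BB@(4,4)
Op 8: place BN@(4,2)
Op 9: place BK@(0,2)
Per-piece attacks for B:
  BK@(0,2): attacks (0,3) (0,1) (1,2) (1,3) (1,1)
  BB@(2,2): attacks (3,3) (4,4) (3,1) (4,0) (1,3) (0,4) (1,1) [ray(1,1) blocked at (4,4); ray(-1,-1) blocked at (1,1)]
  BN@(4,2): attacks (5,4) (3,4) (2,3) (5,0) (3,0) (2,1)
  BB@(4,4): attacks (5,5) (5,3) (3,5) (3,3) (2,2) [ray(1,-1) blocked at (5,3); ray(-1,-1) blocked at (2,2)]
  BN@(5,3): attacks (4,5) (3,4) (4,1) (3,2)
B attacks (2,0): no

Answer: no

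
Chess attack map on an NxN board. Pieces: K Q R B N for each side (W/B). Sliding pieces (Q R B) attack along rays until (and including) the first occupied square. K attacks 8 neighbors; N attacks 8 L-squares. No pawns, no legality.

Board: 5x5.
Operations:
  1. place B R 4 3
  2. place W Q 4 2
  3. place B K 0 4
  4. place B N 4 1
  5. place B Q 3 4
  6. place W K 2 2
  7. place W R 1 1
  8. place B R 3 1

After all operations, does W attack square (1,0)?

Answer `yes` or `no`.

Answer: yes

Derivation:
Op 1: place BR@(4,3)
Op 2: place WQ@(4,2)
Op 3: place BK@(0,4)
Op 4: place BN@(4,1)
Op 5: place BQ@(3,4)
Op 6: place WK@(2,2)
Op 7: place WR@(1,1)
Op 8: place BR@(3,1)
Per-piece attacks for W:
  WR@(1,1): attacks (1,2) (1,3) (1,4) (1,0) (2,1) (3,1) (0,1) [ray(1,0) blocked at (3,1)]
  WK@(2,2): attacks (2,3) (2,1) (3,2) (1,2) (3,3) (3,1) (1,3) (1,1)
  WQ@(4,2): attacks (4,3) (4,1) (3,2) (2,2) (3,3) (2,4) (3,1) [ray(0,1) blocked at (4,3); ray(0,-1) blocked at (4,1); ray(-1,0) blocked at (2,2); ray(-1,-1) blocked at (3,1)]
W attacks (1,0): yes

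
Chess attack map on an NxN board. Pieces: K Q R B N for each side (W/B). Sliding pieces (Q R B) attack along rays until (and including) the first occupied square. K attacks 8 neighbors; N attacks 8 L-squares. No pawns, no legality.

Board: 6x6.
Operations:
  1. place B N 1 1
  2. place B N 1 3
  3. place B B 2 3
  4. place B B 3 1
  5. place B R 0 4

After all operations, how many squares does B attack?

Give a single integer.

Answer: 25

Derivation:
Op 1: place BN@(1,1)
Op 2: place BN@(1,3)
Op 3: place BB@(2,3)
Op 4: place BB@(3,1)
Op 5: place BR@(0,4)
Per-piece attacks for B:
  BR@(0,4): attacks (0,5) (0,3) (0,2) (0,1) (0,0) (1,4) (2,4) (3,4) (4,4) (5,4)
  BN@(1,1): attacks (2,3) (3,2) (0,3) (3,0)
  BN@(1,3): attacks (2,5) (3,4) (0,5) (2,1) (3,2) (0,1)
  BB@(2,3): attacks (3,4) (4,5) (3,2) (4,1) (5,0) (1,4) (0,5) (1,2) (0,1)
  BB@(3,1): attacks (4,2) (5,3) (4,0) (2,2) (1,3) (2,0) [ray(-1,1) blocked at (1,3)]
Union (25 distinct): (0,0) (0,1) (0,2) (0,3) (0,5) (1,2) (1,3) (1,4) (2,0) (2,1) (2,2) (2,3) (2,4) (2,5) (3,0) (3,2) (3,4) (4,0) (4,1) (4,2) (4,4) (4,5) (5,0) (5,3) (5,4)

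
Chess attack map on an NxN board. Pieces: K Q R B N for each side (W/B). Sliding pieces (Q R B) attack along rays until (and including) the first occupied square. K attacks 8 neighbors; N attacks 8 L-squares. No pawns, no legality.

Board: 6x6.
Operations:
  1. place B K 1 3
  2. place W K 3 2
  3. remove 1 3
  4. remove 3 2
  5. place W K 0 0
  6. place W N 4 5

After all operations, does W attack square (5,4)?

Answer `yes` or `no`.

Op 1: place BK@(1,3)
Op 2: place WK@(3,2)
Op 3: remove (1,3)
Op 4: remove (3,2)
Op 5: place WK@(0,0)
Op 6: place WN@(4,5)
Per-piece attacks for W:
  WK@(0,0): attacks (0,1) (1,0) (1,1)
  WN@(4,5): attacks (5,3) (3,3) (2,4)
W attacks (5,4): no

Answer: no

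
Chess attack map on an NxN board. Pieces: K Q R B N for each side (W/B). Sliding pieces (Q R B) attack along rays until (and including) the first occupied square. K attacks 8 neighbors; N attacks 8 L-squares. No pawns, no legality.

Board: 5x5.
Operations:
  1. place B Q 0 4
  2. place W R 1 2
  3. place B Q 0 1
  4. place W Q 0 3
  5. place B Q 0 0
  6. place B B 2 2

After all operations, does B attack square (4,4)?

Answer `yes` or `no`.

Answer: yes

Derivation:
Op 1: place BQ@(0,4)
Op 2: place WR@(1,2)
Op 3: place BQ@(0,1)
Op 4: place WQ@(0,3)
Op 5: place BQ@(0,0)
Op 6: place BB@(2,2)
Per-piece attacks for B:
  BQ@(0,0): attacks (0,1) (1,0) (2,0) (3,0) (4,0) (1,1) (2,2) [ray(0,1) blocked at (0,1); ray(1,1) blocked at (2,2)]
  BQ@(0,1): attacks (0,2) (0,3) (0,0) (1,1) (2,1) (3,1) (4,1) (1,2) (1,0) [ray(0,1) blocked at (0,3); ray(0,-1) blocked at (0,0); ray(1,1) blocked at (1,2)]
  BQ@(0,4): attacks (0,3) (1,4) (2,4) (3,4) (4,4) (1,3) (2,2) [ray(0,-1) blocked at (0,3); ray(1,-1) blocked at (2,2)]
  BB@(2,2): attacks (3,3) (4,4) (3,1) (4,0) (1,3) (0,4) (1,1) (0,0) [ray(-1,1) blocked at (0,4); ray(-1,-1) blocked at (0,0)]
B attacks (4,4): yes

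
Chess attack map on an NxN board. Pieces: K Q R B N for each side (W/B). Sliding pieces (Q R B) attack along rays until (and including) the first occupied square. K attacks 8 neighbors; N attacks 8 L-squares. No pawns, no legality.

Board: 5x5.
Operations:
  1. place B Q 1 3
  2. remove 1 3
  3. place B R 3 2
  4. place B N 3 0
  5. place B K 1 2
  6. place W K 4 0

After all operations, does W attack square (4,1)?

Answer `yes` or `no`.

Answer: yes

Derivation:
Op 1: place BQ@(1,3)
Op 2: remove (1,3)
Op 3: place BR@(3,2)
Op 4: place BN@(3,0)
Op 5: place BK@(1,2)
Op 6: place WK@(4,0)
Per-piece attacks for W:
  WK@(4,0): attacks (4,1) (3,0) (3,1)
W attacks (4,1): yes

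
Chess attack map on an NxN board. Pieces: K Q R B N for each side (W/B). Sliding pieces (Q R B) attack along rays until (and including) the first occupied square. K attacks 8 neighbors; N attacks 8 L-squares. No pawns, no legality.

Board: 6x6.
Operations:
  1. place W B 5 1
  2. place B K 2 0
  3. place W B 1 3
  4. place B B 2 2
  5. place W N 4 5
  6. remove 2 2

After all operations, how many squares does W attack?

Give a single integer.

Answer: 11

Derivation:
Op 1: place WB@(5,1)
Op 2: place BK@(2,0)
Op 3: place WB@(1,3)
Op 4: place BB@(2,2)
Op 5: place WN@(4,5)
Op 6: remove (2,2)
Per-piece attacks for W:
  WB@(1,3): attacks (2,4) (3,5) (2,2) (3,1) (4,0) (0,4) (0,2)
  WN@(4,5): attacks (5,3) (3,3) (2,4)
  WB@(5,1): attacks (4,2) (3,3) (2,4) (1,5) (4,0)
Union (11 distinct): (0,2) (0,4) (1,5) (2,2) (2,4) (3,1) (3,3) (3,5) (4,0) (4,2) (5,3)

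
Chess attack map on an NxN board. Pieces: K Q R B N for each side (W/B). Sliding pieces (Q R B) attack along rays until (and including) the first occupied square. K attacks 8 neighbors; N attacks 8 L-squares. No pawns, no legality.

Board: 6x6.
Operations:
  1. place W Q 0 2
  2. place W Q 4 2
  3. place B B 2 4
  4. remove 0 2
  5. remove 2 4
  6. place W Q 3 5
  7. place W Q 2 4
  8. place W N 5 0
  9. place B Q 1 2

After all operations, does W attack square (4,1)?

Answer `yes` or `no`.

Op 1: place WQ@(0,2)
Op 2: place WQ@(4,2)
Op 3: place BB@(2,4)
Op 4: remove (0,2)
Op 5: remove (2,4)
Op 6: place WQ@(3,5)
Op 7: place WQ@(2,4)
Op 8: place WN@(5,0)
Op 9: place BQ@(1,2)
Per-piece attacks for W:
  WQ@(2,4): attacks (2,5) (2,3) (2,2) (2,1) (2,0) (3,4) (4,4) (5,4) (1,4) (0,4) (3,5) (3,3) (4,2) (1,5) (1,3) (0,2) [ray(1,1) blocked at (3,5); ray(1,-1) blocked at (4,2)]
  WQ@(3,5): attacks (3,4) (3,3) (3,2) (3,1) (3,0) (4,5) (5,5) (2,5) (1,5) (0,5) (4,4) (5,3) (2,4) [ray(-1,-1) blocked at (2,4)]
  WQ@(4,2): attacks (4,3) (4,4) (4,5) (4,1) (4,0) (5,2) (3,2) (2,2) (1,2) (5,3) (5,1) (3,3) (2,4) (3,1) (2,0) [ray(-1,0) blocked at (1,2); ray(-1,1) blocked at (2,4)]
  WN@(5,0): attacks (4,2) (3,1)
W attacks (4,1): yes

Answer: yes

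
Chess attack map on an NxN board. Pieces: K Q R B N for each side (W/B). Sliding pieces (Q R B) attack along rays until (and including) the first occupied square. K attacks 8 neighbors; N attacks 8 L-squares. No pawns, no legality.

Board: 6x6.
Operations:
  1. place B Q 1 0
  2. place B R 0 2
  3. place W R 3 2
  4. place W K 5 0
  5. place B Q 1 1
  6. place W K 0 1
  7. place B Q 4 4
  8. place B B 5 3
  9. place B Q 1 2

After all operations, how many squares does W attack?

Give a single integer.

Answer: 16

Derivation:
Op 1: place BQ@(1,0)
Op 2: place BR@(0,2)
Op 3: place WR@(3,2)
Op 4: place WK@(5,0)
Op 5: place BQ@(1,1)
Op 6: place WK@(0,1)
Op 7: place BQ@(4,4)
Op 8: place BB@(5,3)
Op 9: place BQ@(1,2)
Per-piece attacks for W:
  WK@(0,1): attacks (0,2) (0,0) (1,1) (1,2) (1,0)
  WR@(3,2): attacks (3,3) (3,4) (3,5) (3,1) (3,0) (4,2) (5,2) (2,2) (1,2) [ray(-1,0) blocked at (1,2)]
  WK@(5,0): attacks (5,1) (4,0) (4,1)
Union (16 distinct): (0,0) (0,2) (1,0) (1,1) (1,2) (2,2) (3,0) (3,1) (3,3) (3,4) (3,5) (4,0) (4,1) (4,2) (5,1) (5,2)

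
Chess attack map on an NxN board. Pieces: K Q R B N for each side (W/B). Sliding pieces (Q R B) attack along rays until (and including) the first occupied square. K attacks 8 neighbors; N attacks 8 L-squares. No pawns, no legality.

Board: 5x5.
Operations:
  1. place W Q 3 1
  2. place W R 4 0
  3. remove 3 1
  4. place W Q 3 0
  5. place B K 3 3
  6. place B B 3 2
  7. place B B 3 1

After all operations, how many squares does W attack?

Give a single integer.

Op 1: place WQ@(3,1)
Op 2: place WR@(4,0)
Op 3: remove (3,1)
Op 4: place WQ@(3,0)
Op 5: place BK@(3,3)
Op 6: place BB@(3,2)
Op 7: place BB@(3,1)
Per-piece attacks for W:
  WQ@(3,0): attacks (3,1) (4,0) (2,0) (1,0) (0,0) (4,1) (2,1) (1,2) (0,3) [ray(0,1) blocked at (3,1); ray(1,0) blocked at (4,0)]
  WR@(4,0): attacks (4,1) (4,2) (4,3) (4,4) (3,0) [ray(-1,0) blocked at (3,0)]
Union (13 distinct): (0,0) (0,3) (1,0) (1,2) (2,0) (2,1) (3,0) (3,1) (4,0) (4,1) (4,2) (4,3) (4,4)

Answer: 13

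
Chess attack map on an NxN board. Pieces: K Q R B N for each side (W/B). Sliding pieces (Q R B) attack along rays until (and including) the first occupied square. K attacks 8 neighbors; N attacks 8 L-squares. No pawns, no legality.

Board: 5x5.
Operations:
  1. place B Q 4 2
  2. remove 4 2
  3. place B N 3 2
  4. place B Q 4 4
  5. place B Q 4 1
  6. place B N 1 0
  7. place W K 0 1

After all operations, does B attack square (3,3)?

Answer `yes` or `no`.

Answer: yes

Derivation:
Op 1: place BQ@(4,2)
Op 2: remove (4,2)
Op 3: place BN@(3,2)
Op 4: place BQ@(4,4)
Op 5: place BQ@(4,1)
Op 6: place BN@(1,0)
Op 7: place WK@(0,1)
Per-piece attacks for B:
  BN@(1,0): attacks (2,2) (3,1) (0,2)
  BN@(3,2): attacks (4,4) (2,4) (1,3) (4,0) (2,0) (1,1)
  BQ@(4,1): attacks (4,2) (4,3) (4,4) (4,0) (3,1) (2,1) (1,1) (0,1) (3,2) (3,0) [ray(0,1) blocked at (4,4); ray(-1,0) blocked at (0,1); ray(-1,1) blocked at (3,2)]
  BQ@(4,4): attacks (4,3) (4,2) (4,1) (3,4) (2,4) (1,4) (0,4) (3,3) (2,2) (1,1) (0,0) [ray(0,-1) blocked at (4,1)]
B attacks (3,3): yes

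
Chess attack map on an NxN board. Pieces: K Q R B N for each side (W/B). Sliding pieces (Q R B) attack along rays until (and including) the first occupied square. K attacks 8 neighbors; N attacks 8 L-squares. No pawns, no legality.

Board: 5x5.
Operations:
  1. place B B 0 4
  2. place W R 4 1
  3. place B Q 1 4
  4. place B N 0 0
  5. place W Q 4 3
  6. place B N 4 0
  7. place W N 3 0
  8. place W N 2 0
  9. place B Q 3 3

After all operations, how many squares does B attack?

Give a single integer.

Op 1: place BB@(0,4)
Op 2: place WR@(4,1)
Op 3: place BQ@(1,4)
Op 4: place BN@(0,0)
Op 5: place WQ@(4,3)
Op 6: place BN@(4,0)
Op 7: place WN@(3,0)
Op 8: place WN@(2,0)
Op 9: place BQ@(3,3)
Per-piece attacks for B:
  BN@(0,0): attacks (1,2) (2,1)
  BB@(0,4): attacks (1,3) (2,2) (3,1) (4,0) [ray(1,-1) blocked at (4,0)]
  BQ@(1,4): attacks (1,3) (1,2) (1,1) (1,0) (2,4) (3,4) (4,4) (0,4) (2,3) (3,2) (4,1) (0,3) [ray(-1,0) blocked at (0,4); ray(1,-1) blocked at (4,1)]
  BQ@(3,3): attacks (3,4) (3,2) (3,1) (3,0) (4,3) (2,3) (1,3) (0,3) (4,4) (4,2) (2,4) (2,2) (1,1) (0,0) [ray(0,-1) blocked at (3,0); ray(1,0) blocked at (4,3); ray(-1,-1) blocked at (0,0)]
  BN@(4,0): attacks (3,2) (2,1)
Union (20 distinct): (0,0) (0,3) (0,4) (1,0) (1,1) (1,2) (1,3) (2,1) (2,2) (2,3) (2,4) (3,0) (3,1) (3,2) (3,4) (4,0) (4,1) (4,2) (4,3) (4,4)

Answer: 20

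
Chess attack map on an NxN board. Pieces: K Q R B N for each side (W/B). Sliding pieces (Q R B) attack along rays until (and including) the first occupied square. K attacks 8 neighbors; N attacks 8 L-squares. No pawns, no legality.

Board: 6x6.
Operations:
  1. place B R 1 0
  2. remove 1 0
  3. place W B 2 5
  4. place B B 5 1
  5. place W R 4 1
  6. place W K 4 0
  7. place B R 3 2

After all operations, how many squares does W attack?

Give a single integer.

Op 1: place BR@(1,0)
Op 2: remove (1,0)
Op 3: place WB@(2,5)
Op 4: place BB@(5,1)
Op 5: place WR@(4,1)
Op 6: place WK@(4,0)
Op 7: place BR@(3,2)
Per-piece attacks for W:
  WB@(2,5): attacks (3,4) (4,3) (5,2) (1,4) (0,3)
  WK@(4,0): attacks (4,1) (5,0) (3,0) (5,1) (3,1)
  WR@(4,1): attacks (4,2) (4,3) (4,4) (4,5) (4,0) (5,1) (3,1) (2,1) (1,1) (0,1) [ray(0,-1) blocked at (4,0); ray(1,0) blocked at (5,1)]
Union (17 distinct): (0,1) (0,3) (1,1) (1,4) (2,1) (3,0) (3,1) (3,4) (4,0) (4,1) (4,2) (4,3) (4,4) (4,5) (5,0) (5,1) (5,2)

Answer: 17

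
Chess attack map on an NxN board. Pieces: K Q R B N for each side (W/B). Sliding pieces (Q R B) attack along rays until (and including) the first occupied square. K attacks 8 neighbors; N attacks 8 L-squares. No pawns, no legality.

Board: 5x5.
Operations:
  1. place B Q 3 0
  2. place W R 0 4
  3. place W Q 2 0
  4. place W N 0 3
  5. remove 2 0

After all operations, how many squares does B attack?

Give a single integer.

Answer: 12

Derivation:
Op 1: place BQ@(3,0)
Op 2: place WR@(0,4)
Op 3: place WQ@(2,0)
Op 4: place WN@(0,3)
Op 5: remove (2,0)
Per-piece attacks for B:
  BQ@(3,0): attacks (3,1) (3,2) (3,3) (3,4) (4,0) (2,0) (1,0) (0,0) (4,1) (2,1) (1,2) (0,3) [ray(-1,1) blocked at (0,3)]
Union (12 distinct): (0,0) (0,3) (1,0) (1,2) (2,0) (2,1) (3,1) (3,2) (3,3) (3,4) (4,0) (4,1)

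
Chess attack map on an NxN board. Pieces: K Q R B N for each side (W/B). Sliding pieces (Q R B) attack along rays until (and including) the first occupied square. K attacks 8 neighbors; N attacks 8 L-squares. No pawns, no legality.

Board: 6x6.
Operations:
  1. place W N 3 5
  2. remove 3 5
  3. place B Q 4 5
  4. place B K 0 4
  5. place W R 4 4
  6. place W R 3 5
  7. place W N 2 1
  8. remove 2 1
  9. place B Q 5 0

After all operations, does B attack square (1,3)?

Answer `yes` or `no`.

Op 1: place WN@(3,5)
Op 2: remove (3,5)
Op 3: place BQ@(4,5)
Op 4: place BK@(0,4)
Op 5: place WR@(4,4)
Op 6: place WR@(3,5)
Op 7: place WN@(2,1)
Op 8: remove (2,1)
Op 9: place BQ@(5,0)
Per-piece attacks for B:
  BK@(0,4): attacks (0,5) (0,3) (1,4) (1,5) (1,3)
  BQ@(4,5): attacks (4,4) (5,5) (3,5) (5,4) (3,4) (2,3) (1,2) (0,1) [ray(0,-1) blocked at (4,4); ray(-1,0) blocked at (3,5)]
  BQ@(5,0): attacks (5,1) (5,2) (5,3) (5,4) (5,5) (4,0) (3,0) (2,0) (1,0) (0,0) (4,1) (3,2) (2,3) (1,4) (0,5)
B attacks (1,3): yes

Answer: yes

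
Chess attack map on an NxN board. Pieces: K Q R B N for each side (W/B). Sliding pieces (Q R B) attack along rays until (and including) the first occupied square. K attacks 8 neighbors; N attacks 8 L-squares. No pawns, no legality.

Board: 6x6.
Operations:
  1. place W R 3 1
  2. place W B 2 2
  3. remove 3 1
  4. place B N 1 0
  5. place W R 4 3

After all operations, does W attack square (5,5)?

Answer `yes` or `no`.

Answer: yes

Derivation:
Op 1: place WR@(3,1)
Op 2: place WB@(2,2)
Op 3: remove (3,1)
Op 4: place BN@(1,0)
Op 5: place WR@(4,3)
Per-piece attacks for W:
  WB@(2,2): attacks (3,3) (4,4) (5,5) (3,1) (4,0) (1,3) (0,4) (1,1) (0,0)
  WR@(4,3): attacks (4,4) (4,5) (4,2) (4,1) (4,0) (5,3) (3,3) (2,3) (1,3) (0,3)
W attacks (5,5): yes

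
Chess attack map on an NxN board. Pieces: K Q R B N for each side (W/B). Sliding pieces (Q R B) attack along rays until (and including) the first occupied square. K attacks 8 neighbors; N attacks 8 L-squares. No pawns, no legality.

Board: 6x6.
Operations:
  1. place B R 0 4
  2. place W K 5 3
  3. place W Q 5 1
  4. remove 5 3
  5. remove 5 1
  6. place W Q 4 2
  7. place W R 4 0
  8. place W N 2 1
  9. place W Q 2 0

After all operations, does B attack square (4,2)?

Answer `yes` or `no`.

Op 1: place BR@(0,4)
Op 2: place WK@(5,3)
Op 3: place WQ@(5,1)
Op 4: remove (5,3)
Op 5: remove (5,1)
Op 6: place WQ@(4,2)
Op 7: place WR@(4,0)
Op 8: place WN@(2,1)
Op 9: place WQ@(2,0)
Per-piece attacks for B:
  BR@(0,4): attacks (0,5) (0,3) (0,2) (0,1) (0,0) (1,4) (2,4) (3,4) (4,4) (5,4)
B attacks (4,2): no

Answer: no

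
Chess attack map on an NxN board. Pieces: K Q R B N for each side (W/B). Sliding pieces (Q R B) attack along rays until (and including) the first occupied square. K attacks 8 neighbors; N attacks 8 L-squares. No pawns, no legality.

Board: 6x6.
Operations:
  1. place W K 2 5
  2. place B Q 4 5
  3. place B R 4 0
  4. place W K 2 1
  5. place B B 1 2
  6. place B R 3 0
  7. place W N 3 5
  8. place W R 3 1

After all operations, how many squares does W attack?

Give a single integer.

Op 1: place WK@(2,5)
Op 2: place BQ@(4,5)
Op 3: place BR@(4,0)
Op 4: place WK@(2,1)
Op 5: place BB@(1,2)
Op 6: place BR@(3,0)
Op 7: place WN@(3,5)
Op 8: place WR@(3,1)
Per-piece attacks for W:
  WK@(2,1): attacks (2,2) (2,0) (3,1) (1,1) (3,2) (3,0) (1,2) (1,0)
  WK@(2,5): attacks (2,4) (3,5) (1,5) (3,4) (1,4)
  WR@(3,1): attacks (3,2) (3,3) (3,4) (3,5) (3,0) (4,1) (5,1) (2,1) [ray(0,1) blocked at (3,5); ray(0,-1) blocked at (3,0); ray(-1,0) blocked at (2,1)]
  WN@(3,5): attacks (4,3) (5,4) (2,3) (1,4)
Union (20 distinct): (1,0) (1,1) (1,2) (1,4) (1,5) (2,0) (2,1) (2,2) (2,3) (2,4) (3,0) (3,1) (3,2) (3,3) (3,4) (3,5) (4,1) (4,3) (5,1) (5,4)

Answer: 20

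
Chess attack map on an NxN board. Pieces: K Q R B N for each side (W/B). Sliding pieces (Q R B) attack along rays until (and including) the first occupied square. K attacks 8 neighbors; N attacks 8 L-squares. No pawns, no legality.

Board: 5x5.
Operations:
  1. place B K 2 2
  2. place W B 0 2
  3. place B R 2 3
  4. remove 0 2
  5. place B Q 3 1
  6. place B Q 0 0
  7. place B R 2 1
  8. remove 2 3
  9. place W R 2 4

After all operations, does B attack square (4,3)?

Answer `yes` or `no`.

Answer: no

Derivation:
Op 1: place BK@(2,2)
Op 2: place WB@(0,2)
Op 3: place BR@(2,3)
Op 4: remove (0,2)
Op 5: place BQ@(3,1)
Op 6: place BQ@(0,0)
Op 7: place BR@(2,1)
Op 8: remove (2,3)
Op 9: place WR@(2,4)
Per-piece attacks for B:
  BQ@(0,0): attacks (0,1) (0,2) (0,3) (0,4) (1,0) (2,0) (3,0) (4,0) (1,1) (2,2) [ray(1,1) blocked at (2,2)]
  BR@(2,1): attacks (2,2) (2,0) (3,1) (1,1) (0,1) [ray(0,1) blocked at (2,2); ray(1,0) blocked at (3,1)]
  BK@(2,2): attacks (2,3) (2,1) (3,2) (1,2) (3,3) (3,1) (1,3) (1,1)
  BQ@(3,1): attacks (3,2) (3,3) (3,4) (3,0) (4,1) (2,1) (4,2) (4,0) (2,2) (2,0) [ray(-1,0) blocked at (2,1); ray(-1,1) blocked at (2,2)]
B attacks (4,3): no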